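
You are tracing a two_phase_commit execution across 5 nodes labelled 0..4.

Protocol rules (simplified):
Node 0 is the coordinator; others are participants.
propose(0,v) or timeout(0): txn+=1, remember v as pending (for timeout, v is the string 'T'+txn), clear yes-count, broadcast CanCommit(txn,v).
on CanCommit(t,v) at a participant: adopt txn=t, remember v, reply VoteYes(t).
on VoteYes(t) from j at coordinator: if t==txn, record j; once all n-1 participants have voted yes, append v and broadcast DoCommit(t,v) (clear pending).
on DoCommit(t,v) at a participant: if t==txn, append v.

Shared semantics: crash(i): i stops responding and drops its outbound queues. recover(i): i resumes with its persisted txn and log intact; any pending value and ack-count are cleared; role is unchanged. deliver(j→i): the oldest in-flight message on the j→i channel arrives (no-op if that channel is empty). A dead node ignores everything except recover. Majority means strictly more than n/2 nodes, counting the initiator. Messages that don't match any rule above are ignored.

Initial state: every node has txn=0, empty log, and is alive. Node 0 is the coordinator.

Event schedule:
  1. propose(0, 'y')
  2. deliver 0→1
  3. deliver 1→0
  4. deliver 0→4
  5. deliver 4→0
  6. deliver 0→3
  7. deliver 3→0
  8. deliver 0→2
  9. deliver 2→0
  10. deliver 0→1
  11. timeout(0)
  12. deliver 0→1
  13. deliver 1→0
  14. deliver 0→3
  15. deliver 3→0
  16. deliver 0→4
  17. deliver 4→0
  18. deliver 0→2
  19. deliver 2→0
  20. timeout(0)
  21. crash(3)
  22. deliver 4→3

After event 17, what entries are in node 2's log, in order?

after 1 — propose(0,'y'): n0:coor/t1/[-]
after 2 — deliver 0→1: n1:part/t1/[-]
after 3 — deliver 1→0: ·
after 4 — deliver 0→4: n4:part/t1/[-]
after 5 — deliver 4→0: ·
after 6 — deliver 0→3: n3:part/t1/[-]
after 7 — deliver 3→0: ·
after 8 — deliver 0→2: n2:part/t1/[-]
after 9 — deliver 2→0: n0:coor/t1/[y]
after 10 — deliver 0→1: n1:part/t1/[y]
after 11 — timeout(0): n0:coor/t2/[y]
after 12 — deliver 0→1: n1:part/t2/[y]
after 13 — deliver 1→0: ·
after 14 — deliver 0→3: n3:part/t1/[y]
after 15 — deliver 3→0: ·
after 16 — deliver 0→4: n4:part/t1/[y]
after 17 — deliver 4→0: ·

empty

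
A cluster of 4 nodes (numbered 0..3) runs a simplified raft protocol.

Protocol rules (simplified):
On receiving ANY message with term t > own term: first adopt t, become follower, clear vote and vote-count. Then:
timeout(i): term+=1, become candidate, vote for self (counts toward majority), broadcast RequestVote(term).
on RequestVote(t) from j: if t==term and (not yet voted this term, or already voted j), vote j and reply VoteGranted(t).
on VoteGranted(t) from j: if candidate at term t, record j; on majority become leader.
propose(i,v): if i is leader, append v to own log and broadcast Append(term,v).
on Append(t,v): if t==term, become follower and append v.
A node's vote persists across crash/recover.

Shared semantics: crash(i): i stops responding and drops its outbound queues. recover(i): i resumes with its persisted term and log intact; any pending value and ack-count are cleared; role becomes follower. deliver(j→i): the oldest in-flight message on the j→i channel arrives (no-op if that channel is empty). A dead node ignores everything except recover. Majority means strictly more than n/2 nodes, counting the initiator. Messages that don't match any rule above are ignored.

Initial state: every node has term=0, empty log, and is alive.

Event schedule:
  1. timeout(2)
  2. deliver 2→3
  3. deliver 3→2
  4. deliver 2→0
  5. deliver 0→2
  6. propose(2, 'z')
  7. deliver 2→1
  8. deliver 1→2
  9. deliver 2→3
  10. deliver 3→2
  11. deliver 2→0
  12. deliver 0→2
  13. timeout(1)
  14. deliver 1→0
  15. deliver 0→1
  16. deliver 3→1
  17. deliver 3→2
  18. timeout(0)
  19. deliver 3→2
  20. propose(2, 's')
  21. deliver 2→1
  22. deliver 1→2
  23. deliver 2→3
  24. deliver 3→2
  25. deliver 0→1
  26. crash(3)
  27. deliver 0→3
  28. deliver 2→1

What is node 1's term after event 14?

[1] timeout(2) → N2(cand t1 [-])
[2] deliver 2→3 → N3(foll t1 [-])
[3] deliver 3→2 → ∅
[4] deliver 2→0 → N0(foll t1 [-])
[5] deliver 0→2 → N2(lead t1 [-])
[6] propose(2,'z') → N2(lead t1 [z])
[7] deliver 2→1 → N1(foll t1 [-])
[8] deliver 1→2 → ∅
[9] deliver 2→3 → N3(foll t1 [z])
[10] deliver 3→2 → ∅
[11] deliver 2→0 → N0(foll t1 [z])
[12] deliver 0→2 → ∅
[13] timeout(1) → N1(cand t2 [-])
[14] deliver 1→0 → N0(foll t2 [z])

2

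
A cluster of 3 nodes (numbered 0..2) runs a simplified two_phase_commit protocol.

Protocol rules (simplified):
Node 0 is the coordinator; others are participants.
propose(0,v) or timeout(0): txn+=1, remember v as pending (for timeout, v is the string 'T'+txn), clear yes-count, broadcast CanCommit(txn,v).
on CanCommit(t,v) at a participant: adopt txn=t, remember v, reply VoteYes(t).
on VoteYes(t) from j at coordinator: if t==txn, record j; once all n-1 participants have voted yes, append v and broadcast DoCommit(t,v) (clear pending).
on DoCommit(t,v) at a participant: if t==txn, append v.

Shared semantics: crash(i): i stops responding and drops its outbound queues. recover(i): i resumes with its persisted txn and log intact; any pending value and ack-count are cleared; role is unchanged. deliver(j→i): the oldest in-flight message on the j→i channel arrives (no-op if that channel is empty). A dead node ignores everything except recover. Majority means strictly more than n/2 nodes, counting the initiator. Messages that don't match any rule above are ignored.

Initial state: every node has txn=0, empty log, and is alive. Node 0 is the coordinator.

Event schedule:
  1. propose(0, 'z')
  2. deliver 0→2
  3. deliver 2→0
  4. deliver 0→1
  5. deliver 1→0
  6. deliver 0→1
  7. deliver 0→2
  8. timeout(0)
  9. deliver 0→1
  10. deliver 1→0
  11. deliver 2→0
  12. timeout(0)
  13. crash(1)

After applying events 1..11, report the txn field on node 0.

step 1 propose(0,'z'): 0={coor,t=1,log=-}
step 2 deliver 0→2: 2={part,t=1,log=-}
step 3 deliver 2→0: —
step 4 deliver 0→1: 1={part,t=1,log=-}
step 5 deliver 1→0: 0={coor,t=1,log=z}
step 6 deliver 0→1: 1={part,t=1,log=z}
step 7 deliver 0→2: 2={part,t=1,log=z}
step 8 timeout(0): 0={coor,t=2,log=z}
step 9 deliver 0→1: 1={part,t=2,log=z}
step 10 deliver 1→0: —
step 11 deliver 2→0: —

2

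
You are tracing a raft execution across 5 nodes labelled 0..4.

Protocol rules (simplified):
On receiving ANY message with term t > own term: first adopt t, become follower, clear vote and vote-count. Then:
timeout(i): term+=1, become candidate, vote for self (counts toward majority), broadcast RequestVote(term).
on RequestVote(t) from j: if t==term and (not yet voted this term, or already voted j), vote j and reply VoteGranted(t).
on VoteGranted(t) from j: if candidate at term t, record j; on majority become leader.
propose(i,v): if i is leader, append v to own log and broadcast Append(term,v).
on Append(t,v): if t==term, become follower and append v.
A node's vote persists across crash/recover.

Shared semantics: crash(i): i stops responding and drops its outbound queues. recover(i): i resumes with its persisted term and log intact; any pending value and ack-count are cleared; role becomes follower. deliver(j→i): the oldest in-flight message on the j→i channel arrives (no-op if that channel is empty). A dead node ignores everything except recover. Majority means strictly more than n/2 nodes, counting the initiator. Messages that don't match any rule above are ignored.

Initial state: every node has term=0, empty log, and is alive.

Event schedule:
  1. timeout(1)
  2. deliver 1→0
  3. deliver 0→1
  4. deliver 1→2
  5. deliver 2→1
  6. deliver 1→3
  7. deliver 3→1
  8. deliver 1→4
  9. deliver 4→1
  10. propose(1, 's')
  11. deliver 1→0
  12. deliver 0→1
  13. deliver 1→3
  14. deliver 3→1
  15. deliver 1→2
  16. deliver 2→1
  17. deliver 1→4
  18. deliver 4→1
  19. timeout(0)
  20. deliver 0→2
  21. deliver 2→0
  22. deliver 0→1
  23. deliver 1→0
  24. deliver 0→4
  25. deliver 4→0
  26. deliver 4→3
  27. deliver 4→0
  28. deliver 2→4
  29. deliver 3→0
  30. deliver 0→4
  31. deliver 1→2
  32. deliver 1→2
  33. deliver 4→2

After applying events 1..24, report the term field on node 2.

e1 timeout(1): 1[cand,t=1,-]
e2 deliver 1→0: 0[foll,t=1,-]
e3 deliver 0→1: ·
e4 deliver 1→2: 2[foll,t=1,-]
e5 deliver 2→1: 1[lead,t=1,-]
e6 deliver 1→3: 3[foll,t=1,-]
e7 deliver 3→1: ·
e8 deliver 1→4: 4[foll,t=1,-]
e9 deliver 4→1: ·
e10 propose(1,'s'): 1[lead,t=1,s]
e11 deliver 1→0: 0[foll,t=1,s]
e12 deliver 0→1: ·
e13 deliver 1→3: 3[foll,t=1,s]
e14 deliver 3→1: ·
e15 deliver 1→2: 2[foll,t=1,s]
e16 deliver 2→1: ·
e17 deliver 1→4: 4[foll,t=1,s]
e18 deliver 4→1: ·
e19 timeout(0): 0[cand,t=2,s]
e20 deliver 0→2: 2[foll,t=2,s]
e21 deliver 2→0: ·
e22 deliver 0→1: 1[foll,t=2,s]
e23 deliver 1→0: 0[lead,t=2,s]
e24 deliver 0→4: 4[foll,t=2,s]

2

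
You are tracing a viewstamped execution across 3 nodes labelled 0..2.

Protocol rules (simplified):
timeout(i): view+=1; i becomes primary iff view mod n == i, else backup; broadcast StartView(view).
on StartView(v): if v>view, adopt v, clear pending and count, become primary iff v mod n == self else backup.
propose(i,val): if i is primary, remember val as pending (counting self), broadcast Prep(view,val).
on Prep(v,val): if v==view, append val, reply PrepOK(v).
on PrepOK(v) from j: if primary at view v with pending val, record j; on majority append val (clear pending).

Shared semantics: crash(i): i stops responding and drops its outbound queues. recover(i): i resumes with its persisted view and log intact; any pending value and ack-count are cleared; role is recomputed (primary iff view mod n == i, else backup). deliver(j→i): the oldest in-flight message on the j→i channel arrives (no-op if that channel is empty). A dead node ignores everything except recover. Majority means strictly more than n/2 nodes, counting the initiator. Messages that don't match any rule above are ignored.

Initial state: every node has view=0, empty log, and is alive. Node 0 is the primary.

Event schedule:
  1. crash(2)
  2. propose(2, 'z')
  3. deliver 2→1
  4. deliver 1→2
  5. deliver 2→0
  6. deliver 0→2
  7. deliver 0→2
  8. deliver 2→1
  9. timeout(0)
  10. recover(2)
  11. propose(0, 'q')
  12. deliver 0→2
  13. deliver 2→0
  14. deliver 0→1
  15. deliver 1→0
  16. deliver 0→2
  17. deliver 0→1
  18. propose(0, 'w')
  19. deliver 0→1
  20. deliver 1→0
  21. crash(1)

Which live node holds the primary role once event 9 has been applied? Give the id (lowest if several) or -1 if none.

-1

1. crash(2):  <2:✗back v0 ->
2. propose(2,'z'):  nop
3. deliver 2→1:  nop
4. deliver 1→2:  nop
5. deliver 2→0:  nop
6. deliver 0→2:  nop
7. deliver 0→2:  nop
8. deliver 2→1:  nop
9. timeout(0):  <0:back v1 ->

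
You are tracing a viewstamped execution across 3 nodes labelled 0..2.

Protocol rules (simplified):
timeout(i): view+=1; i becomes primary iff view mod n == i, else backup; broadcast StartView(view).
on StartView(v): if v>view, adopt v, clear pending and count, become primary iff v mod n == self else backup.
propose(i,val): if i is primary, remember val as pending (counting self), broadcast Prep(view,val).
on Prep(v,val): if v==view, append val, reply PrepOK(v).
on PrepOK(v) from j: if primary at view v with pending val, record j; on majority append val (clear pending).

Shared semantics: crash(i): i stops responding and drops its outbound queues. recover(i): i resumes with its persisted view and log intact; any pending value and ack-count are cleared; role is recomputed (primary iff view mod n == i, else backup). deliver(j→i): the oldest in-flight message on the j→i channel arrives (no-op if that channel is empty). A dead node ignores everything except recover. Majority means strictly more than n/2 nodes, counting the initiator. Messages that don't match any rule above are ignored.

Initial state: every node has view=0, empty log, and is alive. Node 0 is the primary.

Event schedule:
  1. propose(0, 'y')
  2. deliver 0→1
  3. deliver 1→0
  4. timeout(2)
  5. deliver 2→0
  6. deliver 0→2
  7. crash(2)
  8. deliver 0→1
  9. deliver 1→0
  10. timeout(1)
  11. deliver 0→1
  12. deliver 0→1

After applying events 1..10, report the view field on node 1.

1

step 1 propose(0,'y'): —
step 2 deliver 0→1: 1={back,v=0,log=y}
step 3 deliver 1→0: 0={prim,v=0,log=y}
step 4 timeout(2): 2={back,v=1,log=-}
step 5 deliver 2→0: 0={back,v=1,log=y}
step 6 deliver 0→2: —
step 7 crash(2): 2={✗back,v=1,log=-}
step 8 deliver 0→1: —
step 9 deliver 1→0: —
step 10 timeout(1): 1={prim,v=1,log=y}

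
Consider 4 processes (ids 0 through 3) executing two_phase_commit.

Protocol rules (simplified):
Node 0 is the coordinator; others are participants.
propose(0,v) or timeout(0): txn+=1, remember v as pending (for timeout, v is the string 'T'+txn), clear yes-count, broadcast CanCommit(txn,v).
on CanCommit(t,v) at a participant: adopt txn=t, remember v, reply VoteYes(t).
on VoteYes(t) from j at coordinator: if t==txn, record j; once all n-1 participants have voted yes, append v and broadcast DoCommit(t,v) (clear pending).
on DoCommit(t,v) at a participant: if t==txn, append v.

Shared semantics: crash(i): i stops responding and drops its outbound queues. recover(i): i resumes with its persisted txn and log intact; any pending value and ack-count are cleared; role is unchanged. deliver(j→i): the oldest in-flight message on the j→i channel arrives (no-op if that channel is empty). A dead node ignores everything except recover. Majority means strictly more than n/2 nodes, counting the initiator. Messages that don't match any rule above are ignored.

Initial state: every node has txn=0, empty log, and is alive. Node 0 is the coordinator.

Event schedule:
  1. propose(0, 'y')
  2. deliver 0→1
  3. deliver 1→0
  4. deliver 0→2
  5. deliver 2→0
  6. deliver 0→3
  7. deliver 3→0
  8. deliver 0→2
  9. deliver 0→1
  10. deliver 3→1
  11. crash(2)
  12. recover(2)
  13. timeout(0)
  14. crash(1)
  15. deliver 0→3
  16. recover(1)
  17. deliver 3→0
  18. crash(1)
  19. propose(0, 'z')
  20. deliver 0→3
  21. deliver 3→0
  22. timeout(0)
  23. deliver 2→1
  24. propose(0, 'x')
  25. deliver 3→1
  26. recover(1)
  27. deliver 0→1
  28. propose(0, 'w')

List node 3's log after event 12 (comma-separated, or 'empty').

after 1 — propose(0,'y'): n0:coor/t1/[-]
after 2 — deliver 0→1: n1:part/t1/[-]
after 3 — deliver 1→0: ·
after 4 — deliver 0→2: n2:part/t1/[-]
after 5 — deliver 2→0: ·
after 6 — deliver 0→3: n3:part/t1/[-]
after 7 — deliver 3→0: n0:coor/t1/[y]
after 8 — deliver 0→2: n2:part/t1/[y]
after 9 — deliver 0→1: n1:part/t1/[y]
after 10 — deliver 3→1: ·
after 11 — crash(2): n2:✗part/t1/[y]
after 12 — recover(2): n2:part/t1/[y]

empty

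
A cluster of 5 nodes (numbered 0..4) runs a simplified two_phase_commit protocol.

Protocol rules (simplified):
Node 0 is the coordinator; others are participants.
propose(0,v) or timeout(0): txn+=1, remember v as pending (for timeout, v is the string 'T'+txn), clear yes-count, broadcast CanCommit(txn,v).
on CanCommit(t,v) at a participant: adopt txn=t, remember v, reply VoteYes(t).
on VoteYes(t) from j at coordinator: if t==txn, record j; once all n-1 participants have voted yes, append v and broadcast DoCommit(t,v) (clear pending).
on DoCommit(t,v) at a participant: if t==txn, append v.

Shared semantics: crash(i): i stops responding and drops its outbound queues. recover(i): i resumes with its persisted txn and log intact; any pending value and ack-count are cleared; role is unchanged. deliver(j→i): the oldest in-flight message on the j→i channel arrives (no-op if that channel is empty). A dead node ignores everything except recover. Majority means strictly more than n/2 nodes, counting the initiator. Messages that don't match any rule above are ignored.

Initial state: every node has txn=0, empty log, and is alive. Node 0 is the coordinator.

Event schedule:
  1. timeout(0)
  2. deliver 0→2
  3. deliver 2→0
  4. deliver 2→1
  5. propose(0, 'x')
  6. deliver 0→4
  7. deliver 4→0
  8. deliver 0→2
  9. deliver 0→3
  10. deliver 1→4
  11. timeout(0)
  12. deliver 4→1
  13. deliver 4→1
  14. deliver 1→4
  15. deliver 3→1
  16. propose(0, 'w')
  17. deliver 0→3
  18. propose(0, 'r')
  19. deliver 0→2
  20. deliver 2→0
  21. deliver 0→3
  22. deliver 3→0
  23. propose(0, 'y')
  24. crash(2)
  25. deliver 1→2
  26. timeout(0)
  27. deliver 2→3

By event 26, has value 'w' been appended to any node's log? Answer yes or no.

1. timeout(0):  <0:coor t1 ->
2. deliver 0→2:  <2:part t1 ->
3. deliver 2→0:  nop
4. deliver 2→1:  nop
5. propose(0,'x'):  <0:coor t2 ->
6. deliver 0→4:  <4:part t1 ->
7. deliver 4→0:  nop
8. deliver 0→2:  <2:part t2 ->
9. deliver 0→3:  <3:part t1 ->
10. deliver 1→4:  nop
11. timeout(0):  <0:coor t3 ->
12. deliver 4→1:  nop
13. deliver 4→1:  nop
14. deliver 1→4:  nop
15. deliver 3→1:  nop
16. propose(0,'w'):  <0:coor t4 ->
17. deliver 0→3:  <3:part t2 ->
18. propose(0,'r'):  <0:coor t5 ->
19. deliver 0→2:  <2:part t3 ->
20. deliver 2→0:  nop
21. deliver 0→3:  <3:part t3 ->
22. deliver 3→0:  nop
23. propose(0,'y'):  <0:coor t6 ->
24. crash(2):  <2:✗part t3 ->
25. deliver 1→2:  nop
26. timeout(0):  <0:coor t7 ->

no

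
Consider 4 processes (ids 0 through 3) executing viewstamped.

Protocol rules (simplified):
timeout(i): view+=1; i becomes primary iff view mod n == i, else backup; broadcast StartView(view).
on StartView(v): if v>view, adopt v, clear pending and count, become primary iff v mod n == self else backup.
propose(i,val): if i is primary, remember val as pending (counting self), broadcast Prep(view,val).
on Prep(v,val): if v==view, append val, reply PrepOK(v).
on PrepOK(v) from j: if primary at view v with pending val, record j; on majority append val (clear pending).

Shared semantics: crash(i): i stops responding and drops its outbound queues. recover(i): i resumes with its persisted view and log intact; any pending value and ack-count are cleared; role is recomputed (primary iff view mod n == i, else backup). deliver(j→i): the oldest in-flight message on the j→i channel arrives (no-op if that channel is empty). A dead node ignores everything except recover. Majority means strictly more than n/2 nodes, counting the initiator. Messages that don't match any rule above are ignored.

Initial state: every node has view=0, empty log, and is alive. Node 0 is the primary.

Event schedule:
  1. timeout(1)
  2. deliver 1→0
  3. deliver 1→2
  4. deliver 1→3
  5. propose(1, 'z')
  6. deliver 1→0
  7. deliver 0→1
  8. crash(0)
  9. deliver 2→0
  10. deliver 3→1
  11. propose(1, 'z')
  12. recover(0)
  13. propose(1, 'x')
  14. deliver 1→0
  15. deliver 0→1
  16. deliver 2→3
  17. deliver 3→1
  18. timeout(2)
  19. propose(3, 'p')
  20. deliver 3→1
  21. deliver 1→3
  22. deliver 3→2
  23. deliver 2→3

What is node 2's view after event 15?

1

e1 timeout(1): 1[prim,v=1,-]
e2 deliver 1→0: 0[back,v=1,-]
e3 deliver 1→2: 2[back,v=1,-]
e4 deliver 1→3: 3[back,v=1,-]
e5 propose(1,'z'): ·
e6 deliver 1→0: 0[back,v=1,z]
e7 deliver 0→1: ·
e8 crash(0): 0[✗back,v=1,z]
e9 deliver 2→0: ·
e10 deliver 3→1: ·
e11 propose(1,'z'): ·
e12 recover(0): 0[back,v=1,z]
e13 propose(1,'x'): ·
e14 deliver 1→0: 0[back,v=1,z,z]
e15 deliver 0→1: ·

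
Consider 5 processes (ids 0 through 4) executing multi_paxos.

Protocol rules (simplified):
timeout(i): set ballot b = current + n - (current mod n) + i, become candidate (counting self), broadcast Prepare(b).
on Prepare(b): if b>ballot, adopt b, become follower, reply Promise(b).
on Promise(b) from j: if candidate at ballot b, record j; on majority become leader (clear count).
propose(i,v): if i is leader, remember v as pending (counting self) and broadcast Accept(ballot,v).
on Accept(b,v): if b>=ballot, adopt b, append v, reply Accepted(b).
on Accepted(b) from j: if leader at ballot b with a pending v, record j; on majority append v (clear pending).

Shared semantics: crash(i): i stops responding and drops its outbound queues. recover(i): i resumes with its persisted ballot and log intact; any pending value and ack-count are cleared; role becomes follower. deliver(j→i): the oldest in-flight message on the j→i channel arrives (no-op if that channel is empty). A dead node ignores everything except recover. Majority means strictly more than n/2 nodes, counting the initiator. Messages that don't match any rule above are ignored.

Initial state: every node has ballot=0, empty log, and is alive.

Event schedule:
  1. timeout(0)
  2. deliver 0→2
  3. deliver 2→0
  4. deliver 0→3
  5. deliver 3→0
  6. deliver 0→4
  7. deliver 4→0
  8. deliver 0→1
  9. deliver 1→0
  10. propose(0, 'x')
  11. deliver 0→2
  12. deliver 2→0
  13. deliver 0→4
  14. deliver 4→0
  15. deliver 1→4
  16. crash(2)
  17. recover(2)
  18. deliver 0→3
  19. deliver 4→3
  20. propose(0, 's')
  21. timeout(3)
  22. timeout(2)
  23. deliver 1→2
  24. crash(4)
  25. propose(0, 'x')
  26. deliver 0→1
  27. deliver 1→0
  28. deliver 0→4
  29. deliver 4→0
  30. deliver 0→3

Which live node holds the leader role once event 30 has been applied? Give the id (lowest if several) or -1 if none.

[1] timeout(0) → N0(cand b5 [-])
[2] deliver 0→2 → N2(foll b5 [-])
[3] deliver 2→0 → ∅
[4] deliver 0→3 → N3(foll b5 [-])
[5] deliver 3→0 → N0(lead b5 [-])
[6] deliver 0→4 → N4(foll b5 [-])
[7] deliver 4→0 → ∅
[8] deliver 0→1 → N1(foll b5 [-])
[9] deliver 1→0 → ∅
[10] propose(0,'x') → ∅
[11] deliver 0→2 → N2(foll b5 [x])
[12] deliver 2→0 → ∅
[13] deliver 0→4 → N4(foll b5 [x])
[14] deliver 4→0 → N0(lead b5 [x])
[15] deliver 1→4 → ∅
[16] crash(2) → N2(✗foll b5 [x])
[17] recover(2) → N2(foll b5 [x])
[18] deliver 0→3 → N3(foll b5 [x])
[19] deliver 4→3 → ∅
[20] propose(0,'s') → ∅
[21] timeout(3) → N3(cand b13 [x])
[22] timeout(2) → N2(cand b12 [x])
[23] deliver 1→2 → ∅
[24] crash(4) → N4(✗foll b5 [x])
[25] propose(0,'x') → ∅
[26] deliver 0→1 → N1(foll b5 [x])
[27] deliver 1→0 → ∅
[28] deliver 0→4 → ∅
[29] deliver 4→0 → ∅
[30] deliver 0→3 → ∅

0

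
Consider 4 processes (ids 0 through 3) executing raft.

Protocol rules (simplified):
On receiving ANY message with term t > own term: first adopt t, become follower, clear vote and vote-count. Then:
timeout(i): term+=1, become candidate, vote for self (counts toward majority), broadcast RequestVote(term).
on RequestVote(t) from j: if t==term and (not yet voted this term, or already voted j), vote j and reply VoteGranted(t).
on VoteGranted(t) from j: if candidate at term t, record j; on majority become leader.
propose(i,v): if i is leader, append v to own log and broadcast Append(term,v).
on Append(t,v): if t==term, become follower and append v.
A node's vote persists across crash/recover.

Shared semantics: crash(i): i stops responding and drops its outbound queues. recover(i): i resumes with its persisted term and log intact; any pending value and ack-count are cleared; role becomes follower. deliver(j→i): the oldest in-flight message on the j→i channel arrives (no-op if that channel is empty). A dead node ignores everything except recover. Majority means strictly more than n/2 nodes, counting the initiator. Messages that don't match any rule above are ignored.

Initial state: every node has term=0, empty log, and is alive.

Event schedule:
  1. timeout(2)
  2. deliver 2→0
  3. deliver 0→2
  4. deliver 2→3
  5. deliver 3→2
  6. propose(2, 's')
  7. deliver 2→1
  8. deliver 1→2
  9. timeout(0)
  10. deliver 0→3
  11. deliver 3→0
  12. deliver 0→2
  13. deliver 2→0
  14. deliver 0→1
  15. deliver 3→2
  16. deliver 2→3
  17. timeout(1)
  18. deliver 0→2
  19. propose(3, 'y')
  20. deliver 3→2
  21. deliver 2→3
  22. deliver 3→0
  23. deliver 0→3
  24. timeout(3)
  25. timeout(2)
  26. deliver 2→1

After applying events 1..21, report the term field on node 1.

3

e1 timeout(2): 2[cand,t=1,-]
e2 deliver 2→0: 0[foll,t=1,-]
e3 deliver 0→2: ·
e4 deliver 2→3: 3[foll,t=1,-]
e5 deliver 3→2: 2[lead,t=1,-]
e6 propose(2,'s'): 2[lead,t=1,s]
e7 deliver 2→1: 1[foll,t=1,-]
e8 deliver 1→2: ·
e9 timeout(0): 0[cand,t=2,-]
e10 deliver 0→3: 3[foll,t=2,-]
e11 deliver 3→0: ·
e12 deliver 0→2: 2[foll,t=2,s]
e13 deliver 2→0: ·
e14 deliver 0→1: 1[foll,t=2,-]
e15 deliver 3→2: ·
e16 deliver 2→3: ·
e17 timeout(1): 1[cand,t=3,-]
e18 deliver 0→2: ·
e19 propose(3,'y'): ·
e20 deliver 3→2: ·
e21 deliver 2→3: ·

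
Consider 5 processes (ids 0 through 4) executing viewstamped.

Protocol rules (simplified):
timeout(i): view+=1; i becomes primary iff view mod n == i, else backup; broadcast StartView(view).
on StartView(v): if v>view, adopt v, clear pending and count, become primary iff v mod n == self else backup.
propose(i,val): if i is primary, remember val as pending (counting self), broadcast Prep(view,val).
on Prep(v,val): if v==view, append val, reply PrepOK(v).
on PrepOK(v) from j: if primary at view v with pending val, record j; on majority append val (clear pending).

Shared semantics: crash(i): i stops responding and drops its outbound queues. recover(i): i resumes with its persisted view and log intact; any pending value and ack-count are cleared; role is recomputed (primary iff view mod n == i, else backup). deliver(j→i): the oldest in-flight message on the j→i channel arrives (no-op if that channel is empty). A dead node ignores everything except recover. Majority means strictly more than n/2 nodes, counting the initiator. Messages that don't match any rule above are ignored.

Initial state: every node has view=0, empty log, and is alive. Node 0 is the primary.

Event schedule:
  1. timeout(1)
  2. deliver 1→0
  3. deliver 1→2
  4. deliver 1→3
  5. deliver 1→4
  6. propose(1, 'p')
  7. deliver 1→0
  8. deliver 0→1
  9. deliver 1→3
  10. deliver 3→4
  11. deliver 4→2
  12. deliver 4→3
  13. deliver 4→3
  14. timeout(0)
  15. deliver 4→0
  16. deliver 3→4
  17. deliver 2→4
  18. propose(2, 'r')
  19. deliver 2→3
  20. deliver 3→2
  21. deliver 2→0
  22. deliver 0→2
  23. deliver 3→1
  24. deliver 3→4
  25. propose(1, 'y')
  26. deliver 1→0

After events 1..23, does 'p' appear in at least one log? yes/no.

step 1 timeout(1): 1={prim,v=1,log=-}
step 2 deliver 1→0: 0={back,v=1,log=-}
step 3 deliver 1→2: 2={back,v=1,log=-}
step 4 deliver 1→3: 3={back,v=1,log=-}
step 5 deliver 1→4: 4={back,v=1,log=-}
step 6 propose(1,'p'): —
step 7 deliver 1→0: 0={back,v=1,log=p}
step 8 deliver 0→1: —
step 9 deliver 1→3: 3={back,v=1,log=p}
step 10 deliver 3→4: —
step 11 deliver 4→2: —
step 12 deliver 4→3: —
step 13 deliver 4→3: —
step 14 timeout(0): 0={back,v=2,log=p}
step 15 deliver 4→0: —
step 16 deliver 3→4: —
step 17 deliver 2→4: —
step 18 propose(2,'r'): —
step 19 deliver 2→3: —
step 20 deliver 3→2: —
step 21 deliver 2→0: —
step 22 deliver 0→2: 2={prim,v=2,log=-}
step 23 deliver 3→1: 1={prim,v=1,log=p}

yes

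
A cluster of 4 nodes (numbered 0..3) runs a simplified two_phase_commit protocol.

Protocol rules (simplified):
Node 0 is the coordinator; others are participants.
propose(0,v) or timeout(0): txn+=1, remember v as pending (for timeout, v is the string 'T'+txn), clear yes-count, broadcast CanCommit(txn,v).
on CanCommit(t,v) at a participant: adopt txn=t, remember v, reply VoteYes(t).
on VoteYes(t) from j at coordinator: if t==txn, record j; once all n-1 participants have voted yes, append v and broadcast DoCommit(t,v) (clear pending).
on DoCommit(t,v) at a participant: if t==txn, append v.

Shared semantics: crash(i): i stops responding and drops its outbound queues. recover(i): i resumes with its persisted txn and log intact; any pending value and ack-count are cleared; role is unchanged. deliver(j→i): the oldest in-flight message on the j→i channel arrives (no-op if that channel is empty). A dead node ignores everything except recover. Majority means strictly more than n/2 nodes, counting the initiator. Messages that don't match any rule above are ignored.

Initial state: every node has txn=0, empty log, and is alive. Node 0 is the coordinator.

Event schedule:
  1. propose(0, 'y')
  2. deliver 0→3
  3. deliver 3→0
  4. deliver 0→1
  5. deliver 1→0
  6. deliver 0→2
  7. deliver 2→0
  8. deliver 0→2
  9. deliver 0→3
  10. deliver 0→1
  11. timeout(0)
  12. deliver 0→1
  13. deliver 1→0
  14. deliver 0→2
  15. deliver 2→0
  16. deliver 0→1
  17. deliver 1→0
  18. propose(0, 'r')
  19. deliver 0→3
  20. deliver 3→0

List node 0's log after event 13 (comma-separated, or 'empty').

y

after 1 — propose(0,'y'): n0:coor/t1/[-]
after 2 — deliver 0→3: n3:part/t1/[-]
after 3 — deliver 3→0: ·
after 4 — deliver 0→1: n1:part/t1/[-]
after 5 — deliver 1→0: ·
after 6 — deliver 0→2: n2:part/t1/[-]
after 7 — deliver 2→0: n0:coor/t1/[y]
after 8 — deliver 0→2: n2:part/t1/[y]
after 9 — deliver 0→3: n3:part/t1/[y]
after 10 — deliver 0→1: n1:part/t1/[y]
after 11 — timeout(0): n0:coor/t2/[y]
after 12 — deliver 0→1: n1:part/t2/[y]
after 13 — deliver 1→0: ·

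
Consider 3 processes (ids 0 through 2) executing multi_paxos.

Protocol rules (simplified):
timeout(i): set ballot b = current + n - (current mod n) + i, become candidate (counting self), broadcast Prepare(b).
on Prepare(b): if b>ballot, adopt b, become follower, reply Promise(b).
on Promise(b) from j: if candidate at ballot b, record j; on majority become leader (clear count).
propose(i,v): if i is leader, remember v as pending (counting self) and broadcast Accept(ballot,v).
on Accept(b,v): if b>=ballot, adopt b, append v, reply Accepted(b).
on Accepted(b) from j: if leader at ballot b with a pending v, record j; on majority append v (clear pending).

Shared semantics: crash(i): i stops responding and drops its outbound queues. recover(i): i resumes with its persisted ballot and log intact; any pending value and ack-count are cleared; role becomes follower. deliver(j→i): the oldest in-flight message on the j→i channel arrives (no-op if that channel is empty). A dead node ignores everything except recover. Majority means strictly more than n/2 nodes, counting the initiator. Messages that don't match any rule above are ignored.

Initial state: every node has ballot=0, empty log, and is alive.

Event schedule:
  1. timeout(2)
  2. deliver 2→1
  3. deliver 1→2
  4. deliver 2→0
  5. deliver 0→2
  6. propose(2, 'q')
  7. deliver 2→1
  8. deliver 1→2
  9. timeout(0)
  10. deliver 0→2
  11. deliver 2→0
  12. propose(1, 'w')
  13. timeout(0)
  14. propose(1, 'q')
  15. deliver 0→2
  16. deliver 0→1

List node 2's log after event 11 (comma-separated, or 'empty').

[1] timeout(2) → N2(cand b5 [-])
[2] deliver 2→1 → N1(foll b5 [-])
[3] deliver 1→2 → N2(lead b5 [-])
[4] deliver 2→0 → N0(foll b5 [-])
[5] deliver 0→2 → ∅
[6] propose(2,'q') → ∅
[7] deliver 2→1 → N1(foll b5 [q])
[8] deliver 1→2 → N2(lead b5 [q])
[9] timeout(0) → N0(cand b6 [-])
[10] deliver 0→2 → N2(foll b6 [q])
[11] deliver 2→0 → ∅

q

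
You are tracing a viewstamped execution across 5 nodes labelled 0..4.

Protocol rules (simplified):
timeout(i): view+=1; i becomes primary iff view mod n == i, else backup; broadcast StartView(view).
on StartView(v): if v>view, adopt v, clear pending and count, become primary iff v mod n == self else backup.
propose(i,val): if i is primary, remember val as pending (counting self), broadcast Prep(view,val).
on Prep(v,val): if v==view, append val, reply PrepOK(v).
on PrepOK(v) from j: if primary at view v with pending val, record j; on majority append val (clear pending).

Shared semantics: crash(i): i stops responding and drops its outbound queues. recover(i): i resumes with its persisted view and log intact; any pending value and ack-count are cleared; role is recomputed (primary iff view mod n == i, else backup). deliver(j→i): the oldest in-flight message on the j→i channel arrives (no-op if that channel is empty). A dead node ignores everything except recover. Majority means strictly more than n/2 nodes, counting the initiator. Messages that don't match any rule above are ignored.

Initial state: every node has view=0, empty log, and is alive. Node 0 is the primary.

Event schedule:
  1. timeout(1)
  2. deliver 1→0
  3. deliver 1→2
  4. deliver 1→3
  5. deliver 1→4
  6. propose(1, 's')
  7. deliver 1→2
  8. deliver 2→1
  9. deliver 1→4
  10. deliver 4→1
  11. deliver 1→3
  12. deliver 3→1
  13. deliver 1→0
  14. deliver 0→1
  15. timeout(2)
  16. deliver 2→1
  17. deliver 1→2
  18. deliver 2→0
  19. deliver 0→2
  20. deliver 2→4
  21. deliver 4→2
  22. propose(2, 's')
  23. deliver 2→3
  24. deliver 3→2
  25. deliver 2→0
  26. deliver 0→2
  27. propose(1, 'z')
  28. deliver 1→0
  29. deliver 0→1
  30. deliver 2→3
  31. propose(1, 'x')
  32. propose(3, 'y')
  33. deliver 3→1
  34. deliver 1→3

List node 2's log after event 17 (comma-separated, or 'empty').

s

e1 timeout(1): 1[prim,v=1,-]
e2 deliver 1→0: 0[back,v=1,-]
e3 deliver 1→2: 2[back,v=1,-]
e4 deliver 1→3: 3[back,v=1,-]
e5 deliver 1→4: 4[back,v=1,-]
e6 propose(1,'s'): ·
e7 deliver 1→2: 2[back,v=1,s]
e8 deliver 2→1: ·
e9 deliver 1→4: 4[back,v=1,s]
e10 deliver 4→1: 1[prim,v=1,s]
e11 deliver 1→3: 3[back,v=1,s]
e12 deliver 3→1: ·
e13 deliver 1→0: 0[back,v=1,s]
e14 deliver 0→1: ·
e15 timeout(2): 2[prim,v=2,s]
e16 deliver 2→1: 1[back,v=2,s]
e17 deliver 1→2: ·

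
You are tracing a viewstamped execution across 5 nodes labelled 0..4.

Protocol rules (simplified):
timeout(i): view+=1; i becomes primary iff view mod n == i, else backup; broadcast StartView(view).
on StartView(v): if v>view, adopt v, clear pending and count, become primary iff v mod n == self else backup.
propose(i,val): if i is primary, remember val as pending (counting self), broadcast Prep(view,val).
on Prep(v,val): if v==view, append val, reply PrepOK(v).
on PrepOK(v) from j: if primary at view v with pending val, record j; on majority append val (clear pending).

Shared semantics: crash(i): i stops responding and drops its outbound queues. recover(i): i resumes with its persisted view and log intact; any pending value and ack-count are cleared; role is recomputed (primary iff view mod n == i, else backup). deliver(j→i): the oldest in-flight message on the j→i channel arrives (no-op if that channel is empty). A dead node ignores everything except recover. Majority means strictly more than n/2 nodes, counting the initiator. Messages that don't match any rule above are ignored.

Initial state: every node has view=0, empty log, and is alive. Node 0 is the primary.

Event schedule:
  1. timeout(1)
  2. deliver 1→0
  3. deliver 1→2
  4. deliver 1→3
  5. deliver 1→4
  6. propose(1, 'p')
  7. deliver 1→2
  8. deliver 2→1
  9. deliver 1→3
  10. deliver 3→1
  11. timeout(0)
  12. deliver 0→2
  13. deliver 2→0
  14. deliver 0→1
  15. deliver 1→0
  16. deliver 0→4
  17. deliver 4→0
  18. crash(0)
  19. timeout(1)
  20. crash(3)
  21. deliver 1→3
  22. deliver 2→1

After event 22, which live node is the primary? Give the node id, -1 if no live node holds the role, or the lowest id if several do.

[1] timeout(1) → N1(prim v1 [-])
[2] deliver 1→0 → N0(back v1 [-])
[3] deliver 1→2 → N2(back v1 [-])
[4] deliver 1→3 → N3(back v1 [-])
[5] deliver 1→4 → N4(back v1 [-])
[6] propose(1,'p') → ∅
[7] deliver 1→2 → N2(back v1 [p])
[8] deliver 2→1 → ∅
[9] deliver 1→3 → N3(back v1 [p])
[10] deliver 3→1 → N1(prim v1 [p])
[11] timeout(0) → N0(back v2 [-])
[12] deliver 0→2 → N2(prim v2 [p])
[13] deliver 2→0 → ∅
[14] deliver 0→1 → N1(back v2 [p])
[15] deliver 1→0 → ∅
[16] deliver 0→4 → N4(back v2 [-])
[17] deliver 4→0 → ∅
[18] crash(0) → N0(✗back v2 [-])
[19] timeout(1) → N1(back v3 [p])
[20] crash(3) → N3(✗back v1 [p])
[21] deliver 1→3 → ∅
[22] deliver 2→1 → ∅

2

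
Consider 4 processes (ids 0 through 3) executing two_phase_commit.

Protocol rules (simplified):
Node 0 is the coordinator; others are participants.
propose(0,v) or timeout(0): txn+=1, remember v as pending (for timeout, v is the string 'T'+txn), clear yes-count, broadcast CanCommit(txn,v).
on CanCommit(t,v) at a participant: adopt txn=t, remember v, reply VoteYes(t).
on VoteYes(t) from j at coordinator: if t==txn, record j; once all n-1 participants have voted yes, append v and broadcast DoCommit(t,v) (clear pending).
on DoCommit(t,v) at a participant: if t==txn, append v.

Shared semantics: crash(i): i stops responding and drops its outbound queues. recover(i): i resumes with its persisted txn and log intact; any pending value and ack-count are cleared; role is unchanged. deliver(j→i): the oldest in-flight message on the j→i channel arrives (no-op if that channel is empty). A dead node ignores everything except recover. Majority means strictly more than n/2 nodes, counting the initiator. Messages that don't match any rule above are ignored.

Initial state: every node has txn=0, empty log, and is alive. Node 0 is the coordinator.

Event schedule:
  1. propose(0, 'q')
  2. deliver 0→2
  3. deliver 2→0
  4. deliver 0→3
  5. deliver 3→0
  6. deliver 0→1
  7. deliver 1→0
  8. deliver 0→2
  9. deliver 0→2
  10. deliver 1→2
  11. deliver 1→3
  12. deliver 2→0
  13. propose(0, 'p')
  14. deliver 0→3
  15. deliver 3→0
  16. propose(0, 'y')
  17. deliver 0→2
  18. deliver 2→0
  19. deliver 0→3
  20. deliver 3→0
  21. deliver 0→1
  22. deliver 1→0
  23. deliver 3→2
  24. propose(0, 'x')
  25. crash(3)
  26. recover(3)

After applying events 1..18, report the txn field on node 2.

2

step 1 propose(0,'q'): 0={coor,t=1,log=-}
step 2 deliver 0→2: 2={part,t=1,log=-}
step 3 deliver 2→0: —
step 4 deliver 0→3: 3={part,t=1,log=-}
step 5 deliver 3→0: —
step 6 deliver 0→1: 1={part,t=1,log=-}
step 7 deliver 1→0: 0={coor,t=1,log=q}
step 8 deliver 0→2: 2={part,t=1,log=q}
step 9 deliver 0→2: —
step 10 deliver 1→2: —
step 11 deliver 1→3: —
step 12 deliver 2→0: —
step 13 propose(0,'p'): 0={coor,t=2,log=q}
step 14 deliver 0→3: 3={part,t=1,log=q}
step 15 deliver 3→0: —
step 16 propose(0,'y'): 0={coor,t=3,log=q}
step 17 deliver 0→2: 2={part,t=2,log=q}
step 18 deliver 2→0: —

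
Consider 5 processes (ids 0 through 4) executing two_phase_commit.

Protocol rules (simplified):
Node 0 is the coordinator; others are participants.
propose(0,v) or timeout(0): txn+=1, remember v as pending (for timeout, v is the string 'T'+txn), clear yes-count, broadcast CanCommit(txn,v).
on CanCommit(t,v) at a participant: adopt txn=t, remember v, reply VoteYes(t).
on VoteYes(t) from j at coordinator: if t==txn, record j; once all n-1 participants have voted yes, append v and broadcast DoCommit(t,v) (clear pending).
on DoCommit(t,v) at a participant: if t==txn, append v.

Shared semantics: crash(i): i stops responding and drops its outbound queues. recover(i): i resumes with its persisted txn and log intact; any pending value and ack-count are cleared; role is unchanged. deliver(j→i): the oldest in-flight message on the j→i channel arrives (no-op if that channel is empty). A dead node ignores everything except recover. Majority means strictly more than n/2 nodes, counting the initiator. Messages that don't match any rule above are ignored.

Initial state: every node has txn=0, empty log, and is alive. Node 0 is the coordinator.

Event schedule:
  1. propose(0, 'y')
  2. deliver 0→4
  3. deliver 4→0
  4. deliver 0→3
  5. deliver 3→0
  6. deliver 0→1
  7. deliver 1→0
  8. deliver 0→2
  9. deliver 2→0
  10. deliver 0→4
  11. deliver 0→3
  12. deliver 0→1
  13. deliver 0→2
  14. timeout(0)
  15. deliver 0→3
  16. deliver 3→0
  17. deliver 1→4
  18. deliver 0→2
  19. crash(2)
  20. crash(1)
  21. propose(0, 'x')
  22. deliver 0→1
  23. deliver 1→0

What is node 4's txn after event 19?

1. propose(0,'y'):  <0:coor t1 ->
2. deliver 0→4:  <4:part t1 ->
3. deliver 4→0:  nop
4. deliver 0→3:  <3:part t1 ->
5. deliver 3→0:  nop
6. deliver 0→1:  <1:part t1 ->
7. deliver 1→0:  nop
8. deliver 0→2:  <2:part t1 ->
9. deliver 2→0:  <0:coor t1 y>
10. deliver 0→4:  <4:part t1 y>
11. deliver 0→3:  <3:part t1 y>
12. deliver 0→1:  <1:part t1 y>
13. deliver 0→2:  <2:part t1 y>
14. timeout(0):  <0:coor t2 y>
15. deliver 0→3:  <3:part t2 y>
16. deliver 3→0:  nop
17. deliver 1→4:  nop
18. deliver 0→2:  <2:part t2 y>
19. crash(2):  <2:✗part t2 y>

1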